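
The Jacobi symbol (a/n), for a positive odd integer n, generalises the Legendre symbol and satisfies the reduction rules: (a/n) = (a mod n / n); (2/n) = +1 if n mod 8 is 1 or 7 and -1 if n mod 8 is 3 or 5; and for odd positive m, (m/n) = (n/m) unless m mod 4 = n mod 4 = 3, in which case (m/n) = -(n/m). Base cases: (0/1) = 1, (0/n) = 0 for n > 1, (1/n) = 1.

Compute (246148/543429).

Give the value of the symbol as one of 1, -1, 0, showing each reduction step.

1

factor out 2^2: 246148 = 2^2·61537; with 543429 mod 8 = 5, (2/543429) = -1; sign now +1; continue with (61537/543429)
flip (61537/543429) -> (543429/61537): both odd, 61537 mod 4 = 1, 543429 mod 4 = 1, so the flip contributes +1; sign now +1
(543429/61537): 543429 mod 61537 = 51133, so (543429/61537) = (51133/61537)
flip (51133/61537) -> (61537/51133): both odd, 51133 mod 4 = 1, 61537 mod 4 = 1, so the flip contributes +1; sign now +1
(61537/51133): 61537 mod 51133 = 10404, so (61537/51133) = (10404/51133)
factor out 2^2: 10404 = 2^2·2601; with 51133 mod 8 = 5, (2/51133) = -1; sign now +1; continue with (2601/51133)
flip (2601/51133) -> (51133/2601): both odd, 2601 mod 4 = 1, 51133 mod 4 = 1, so the flip contributes +1; sign now +1
(51133/2601): 51133 mod 2601 = 1714, so (51133/2601) = (1714/2601)
factor out 2^1: 1714 = 2^1·857; with 2601 mod 8 = 1, (2/2601) = +1; sign now +1; continue with (857/2601)
flip (857/2601) -> (2601/857): both odd, 857 mod 4 = 1, 2601 mod 4 = 1, so the flip contributes +1; sign now +1
(2601/857): 2601 mod 857 = 30, so (2601/857) = (30/857)
factor out 2^1: 30 = 2^1·15; with 857 mod 8 = 1, (2/857) = +1; sign now +1; continue with (15/857)
flip (15/857) -> (857/15): both odd, 15 mod 4 = 3, 857 mod 4 = 1, so the flip contributes +1; sign now +1
(857/15): 857 mod 15 = 2, so (857/15) = (2/15)
factor out 2^1: 2 = 2^1·1; with 15 mod 8 = 7, (2/15) = +1; sign now +1; continue with (1/15)
reached (1/15) = 1, so the symbol is +1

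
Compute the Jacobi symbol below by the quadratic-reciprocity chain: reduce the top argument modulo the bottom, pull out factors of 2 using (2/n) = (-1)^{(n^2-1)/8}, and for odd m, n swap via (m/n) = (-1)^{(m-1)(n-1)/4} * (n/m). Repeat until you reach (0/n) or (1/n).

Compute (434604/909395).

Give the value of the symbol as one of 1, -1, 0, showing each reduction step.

-1

factor out 2^2: 434604 = 2^2·108651; with 909395 mod 8 = 3, (2/909395) = -1; sign now +1; continue with (108651/909395)
flip (108651/909395) -> (909395/108651): both odd, 108651 mod 4 = 3, 909395 mod 4 = 3, so the flip contributes -1; sign now -1
(909395/108651): 909395 mod 108651 = 40187, so (909395/108651) = (40187/108651)
flip (40187/108651) -> (108651/40187): both odd, 40187 mod 4 = 3, 108651 mod 4 = 3, so the flip contributes -1; sign now +1
(108651/40187): 108651 mod 40187 = 28277, so (108651/40187) = (28277/40187)
flip (28277/40187) -> (40187/28277): both odd, 28277 mod 4 = 1, 40187 mod 4 = 3, so the flip contributes +1; sign now +1
(40187/28277): 40187 mod 28277 = 11910, so (40187/28277) = (11910/28277)
factor out 2^1: 11910 = 2^1·5955; with 28277 mod 8 = 5, (2/28277) = -1; sign now -1; continue with (5955/28277)
flip (5955/28277) -> (28277/5955): both odd, 5955 mod 4 = 3, 28277 mod 4 = 1, so the flip contributes +1; sign now -1
(28277/5955): 28277 mod 5955 = 4457, so (28277/5955) = (4457/5955)
flip (4457/5955) -> (5955/4457): both odd, 4457 mod 4 = 1, 5955 mod 4 = 3, so the flip contributes +1; sign now -1
(5955/4457): 5955 mod 4457 = 1498, so (5955/4457) = (1498/4457)
factor out 2^1: 1498 = 2^1·749; with 4457 mod 8 = 1, (2/4457) = +1; sign now -1; continue with (749/4457)
flip (749/4457) -> (4457/749): both odd, 749 mod 4 = 1, 4457 mod 4 = 1, so the flip contributes +1; sign now -1
(4457/749): 4457 mod 749 = 712, so (4457/749) = (712/749)
factor out 2^3: 712 = 2^3·89; with 749 mod 8 = 5, (2/749) = -1; sign now +1; continue with (89/749)
flip (89/749) -> (749/89): both odd, 89 mod 4 = 1, 749 mod 4 = 1, so the flip contributes +1; sign now +1
(749/89): 749 mod 89 = 37, so (749/89) = (37/89)
flip (37/89) -> (89/37): both odd, 37 mod 4 = 1, 89 mod 4 = 1, so the flip contributes +1; sign now +1
(89/37): 89 mod 37 = 15, so (89/37) = (15/37)
flip (15/37) -> (37/15): both odd, 15 mod 4 = 3, 37 mod 4 = 1, so the flip contributes +1; sign now +1
(37/15): 37 mod 15 = 7, so (37/15) = (7/15)
flip (7/15) -> (15/7): both odd, 7 mod 4 = 3, 15 mod 4 = 3, so the flip contributes -1; sign now -1
(15/7): 15 mod 7 = 1, so (15/7) = (1/7)
reached (1/7) = 1, so the symbol is -1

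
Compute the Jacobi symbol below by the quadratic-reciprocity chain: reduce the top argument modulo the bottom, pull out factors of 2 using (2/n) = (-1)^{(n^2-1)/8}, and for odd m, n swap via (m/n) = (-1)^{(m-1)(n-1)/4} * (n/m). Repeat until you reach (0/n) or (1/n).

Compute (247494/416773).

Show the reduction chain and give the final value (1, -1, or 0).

factor out 2^1: 247494 = 2^1·123747; with 416773 mod 8 = 5, (2/416773) = -1; sign now -1; continue with (123747/416773)
flip (123747/416773) -> (416773/123747): both odd, 123747 mod 4 = 3, 416773 mod 4 = 1, so the flip contributes +1; sign now -1
(416773/123747): 416773 mod 123747 = 45532, so (416773/123747) = (45532/123747)
factor out 2^2: 45532 = 2^2·11383; with 123747 mod 8 = 3, (2/123747) = -1; sign now -1; continue with (11383/123747)
flip (11383/123747) -> (123747/11383): both odd, 11383 mod 4 = 3, 123747 mod 4 = 3, so the flip contributes -1; sign now +1
(123747/11383): 123747 mod 11383 = 9917, so (123747/11383) = (9917/11383)
flip (9917/11383) -> (11383/9917): both odd, 9917 mod 4 = 1, 11383 mod 4 = 3, so the flip contributes +1; sign now +1
(11383/9917): 11383 mod 9917 = 1466, so (11383/9917) = (1466/9917)
factor out 2^1: 1466 = 2^1·733; with 9917 mod 8 = 5, (2/9917) = -1; sign now -1; continue with (733/9917)
flip (733/9917) -> (9917/733): both odd, 733 mod 4 = 1, 9917 mod 4 = 1, so the flip contributes +1; sign now -1
(9917/733): 9917 mod 733 = 388, so (9917/733) = (388/733)
factor out 2^2: 388 = 2^2·97; with 733 mod 8 = 5, (2/733) = -1; sign now -1; continue with (97/733)
flip (97/733) -> (733/97): both odd, 97 mod 4 = 1, 733 mod 4 = 1, so the flip contributes +1; sign now -1
(733/97): 733 mod 97 = 54, so (733/97) = (54/97)
factor out 2^1: 54 = 2^1·27; with 97 mod 8 = 1, (2/97) = +1; sign now -1; continue with (27/97)
flip (27/97) -> (97/27): both odd, 27 mod 4 = 3, 97 mod 4 = 1, so the flip contributes +1; sign now -1
(97/27): 97 mod 27 = 16, so (97/27) = (16/27)
factor out 2^4: 16 = 2^4·1; with 27 mod 8 = 3, (2/27) = -1; sign now -1; continue with (1/27)
reached (1/27) = 1, so the symbol is -1

-1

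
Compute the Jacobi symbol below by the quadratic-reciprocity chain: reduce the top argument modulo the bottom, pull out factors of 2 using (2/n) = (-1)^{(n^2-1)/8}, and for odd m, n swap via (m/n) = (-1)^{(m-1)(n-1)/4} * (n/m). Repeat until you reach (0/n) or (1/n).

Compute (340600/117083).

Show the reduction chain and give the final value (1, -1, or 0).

(340600/117083) = (106434/117083)   [reduce mod 117083]
106434 = 2^1·53217; (2/117083) = -1 since 117083 mod 8 = 3, so (106434/117083) = (-1)^1·(53217/117083); sign now -1
reciprocity: (53217/117083) = +1·(117083/53217) since 53217 mod 4 = 1, 117083 mod 4 = 3; sign now -1
(117083/53217) = (10649/53217)   [reduce mod 53217]
reciprocity: (10649/53217) = +1·(53217/10649) since 10649 mod 4 = 1, 53217 mod 4 = 1; sign now -1
(53217/10649) = (10621/10649)   [reduce mod 10649]
reciprocity: (10621/10649) = +1·(10649/10621) since 10621 mod 4 = 1, 10649 mod 4 = 1; sign now -1
(10649/10621) = (28/10621)   [reduce mod 10621]
28 = 2^2·7; (2/10621) = -1 since 10621 mod 8 = 5, so (28/10621) = (-1)^2·(7/10621); sign now -1
reciprocity: (7/10621) = +1·(10621/7) since 7 mod 4 = 3, 10621 mod 4 = 1; sign now -1
(10621/7) = (2/7)   [reduce mod 7]
2 = 2^1·1; (2/7) = +1 since 7 mod 8 = 7, so (2/7) = (+1)^1·(1/7); sign now -1
(1/7) = 1; final value = sign = -1

-1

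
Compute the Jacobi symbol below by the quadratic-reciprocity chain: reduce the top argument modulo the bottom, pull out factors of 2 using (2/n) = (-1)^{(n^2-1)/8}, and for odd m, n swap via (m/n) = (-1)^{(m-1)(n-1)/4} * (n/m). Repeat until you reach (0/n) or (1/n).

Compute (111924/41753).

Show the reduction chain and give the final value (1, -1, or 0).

1

(111924/41753): 111924 mod 41753 = 28418, so (111924/41753) = (28418/41753)
factor out 2^1: 28418 = 2^1·14209; with 41753 mod 8 = 1, (2/41753) = +1; sign now +1; continue with (14209/41753)
flip (14209/41753) -> (41753/14209): both odd, 14209 mod 4 = 1, 41753 mod 4 = 1, so the flip contributes +1; sign now +1
(41753/14209): 41753 mod 14209 = 13335, so (41753/14209) = (13335/14209)
flip (13335/14209) -> (14209/13335): both odd, 13335 mod 4 = 3, 14209 mod 4 = 1, so the flip contributes +1; sign now +1
(14209/13335): 14209 mod 13335 = 874, so (14209/13335) = (874/13335)
factor out 2^1: 874 = 2^1·437; with 13335 mod 8 = 7, (2/13335) = +1; sign now +1; continue with (437/13335)
flip (437/13335) -> (13335/437): both odd, 437 mod 4 = 1, 13335 mod 4 = 3, so the flip contributes +1; sign now +1
(13335/437): 13335 mod 437 = 225, so (13335/437) = (225/437)
flip (225/437) -> (437/225): both odd, 225 mod 4 = 1, 437 mod 4 = 1, so the flip contributes +1; sign now +1
(437/225): 437 mod 225 = 212, so (437/225) = (212/225)
factor out 2^2: 212 = 2^2·53; with 225 mod 8 = 1, (2/225) = +1; sign now +1; continue with (53/225)
flip (53/225) -> (225/53): both odd, 53 mod 4 = 1, 225 mod 4 = 1, so the flip contributes +1; sign now +1
(225/53): 225 mod 53 = 13, so (225/53) = (13/53)
flip (13/53) -> (53/13): both odd, 13 mod 4 = 1, 53 mod 4 = 1, so the flip contributes +1; sign now +1
(53/13): 53 mod 13 = 1, so (53/13) = (1/13)
reached (1/13) = 1, so the symbol is +1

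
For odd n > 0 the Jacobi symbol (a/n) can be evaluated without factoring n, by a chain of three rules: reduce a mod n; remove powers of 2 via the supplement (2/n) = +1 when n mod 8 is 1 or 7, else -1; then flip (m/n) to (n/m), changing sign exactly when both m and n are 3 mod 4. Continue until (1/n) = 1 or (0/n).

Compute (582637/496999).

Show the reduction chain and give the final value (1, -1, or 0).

-1

(582637/496999): 582637 mod 496999 = 85638, so (582637/496999) = (85638/496999)
factor out 2^1: 85638 = 2^1·42819; with 496999 mod 8 = 7, (2/496999) = +1; sign now +1; continue with (42819/496999)
flip (42819/496999) -> (496999/42819): both odd, 42819 mod 4 = 3, 496999 mod 4 = 3, so the flip contributes -1; sign now -1
(496999/42819): 496999 mod 42819 = 25990, so (496999/42819) = (25990/42819)
factor out 2^1: 25990 = 2^1·12995; with 42819 mod 8 = 3, (2/42819) = -1; sign now +1; continue with (12995/42819)
flip (12995/42819) -> (42819/12995): both odd, 12995 mod 4 = 3, 42819 mod 4 = 3, so the flip contributes -1; sign now -1
(42819/12995): 42819 mod 12995 = 3834, so (42819/12995) = (3834/12995)
factor out 2^1: 3834 = 2^1·1917; with 12995 mod 8 = 3, (2/12995) = -1; sign now +1; continue with (1917/12995)
flip (1917/12995) -> (12995/1917): both odd, 1917 mod 4 = 1, 12995 mod 4 = 3, so the flip contributes +1; sign now +1
(12995/1917): 12995 mod 1917 = 1493, so (12995/1917) = (1493/1917)
flip (1493/1917) -> (1917/1493): both odd, 1493 mod 4 = 1, 1917 mod 4 = 1, so the flip contributes +1; sign now +1
(1917/1493): 1917 mod 1493 = 424, so (1917/1493) = (424/1493)
factor out 2^3: 424 = 2^3·53; with 1493 mod 8 = 5, (2/1493) = -1; sign now -1; continue with (53/1493)
flip (53/1493) -> (1493/53): both odd, 53 mod 4 = 1, 1493 mod 4 = 1, so the flip contributes +1; sign now -1
(1493/53): 1493 mod 53 = 9, so (1493/53) = (9/53)
flip (9/53) -> (53/9): both odd, 9 mod 4 = 1, 53 mod 4 = 1, so the flip contributes +1; sign now -1
(53/9): 53 mod 9 = 8, so (53/9) = (8/9)
factor out 2^3: 8 = 2^3·1; with 9 mod 8 = 1, (2/9) = +1; sign now -1; continue with (1/9)
reached (1/9) = 1, so the symbol is -1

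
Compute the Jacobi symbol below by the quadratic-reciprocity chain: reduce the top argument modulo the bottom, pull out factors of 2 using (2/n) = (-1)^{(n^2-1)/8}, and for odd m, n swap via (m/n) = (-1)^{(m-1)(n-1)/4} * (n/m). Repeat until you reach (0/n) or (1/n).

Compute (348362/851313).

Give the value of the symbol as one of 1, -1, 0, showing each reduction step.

factor out 2^1: 348362 = 2^1·174181; with 851313 mod 8 = 1, (2/851313) = +1; sign now +1; continue with (174181/851313)
flip (174181/851313) -> (851313/174181): both odd, 174181 mod 4 = 1, 851313 mod 4 = 1, so the flip contributes +1; sign now +1
(851313/174181): 851313 mod 174181 = 154589, so (851313/174181) = (154589/174181)
flip (154589/174181) -> (174181/154589): both odd, 154589 mod 4 = 1, 174181 mod 4 = 1, so the flip contributes +1; sign now +1
(174181/154589): 174181 mod 154589 = 19592, so (174181/154589) = (19592/154589)
factor out 2^3: 19592 = 2^3·2449; with 154589 mod 8 = 5, (2/154589) = -1; sign now -1; continue with (2449/154589)
flip (2449/154589) -> (154589/2449): both odd, 2449 mod 4 = 1, 154589 mod 4 = 1, so the flip contributes +1; sign now -1
(154589/2449): 154589 mod 2449 = 302, so (154589/2449) = (302/2449)
factor out 2^1: 302 = 2^1·151; with 2449 mod 8 = 1, (2/2449) = +1; sign now -1; continue with (151/2449)
flip (151/2449) -> (2449/151): both odd, 151 mod 4 = 3, 2449 mod 4 = 1, so the flip contributes +1; sign now -1
(2449/151): 2449 mod 151 = 33, so (2449/151) = (33/151)
flip (33/151) -> (151/33): both odd, 33 mod 4 = 1, 151 mod 4 = 3, so the flip contributes +1; sign now -1
(151/33): 151 mod 33 = 19, so (151/33) = (19/33)
flip (19/33) -> (33/19): both odd, 19 mod 4 = 3, 33 mod 4 = 1, so the flip contributes +1; sign now -1
(33/19): 33 mod 19 = 14, so (33/19) = (14/19)
factor out 2^1: 14 = 2^1·7; with 19 mod 8 = 3, (2/19) = -1; sign now +1; continue with (7/19)
flip (7/19) -> (19/7): both odd, 7 mod 4 = 3, 19 mod 4 = 3, so the flip contributes -1; sign now -1
(19/7): 19 mod 7 = 5, so (19/7) = (5/7)
flip (5/7) -> (7/5): both odd, 5 mod 4 = 1, 7 mod 4 = 3, so the flip contributes +1; sign now -1
(7/5): 7 mod 5 = 2, so (7/5) = (2/5)
factor out 2^1: 2 = 2^1·1; with 5 mod 8 = 5, (2/5) = -1; sign now +1; continue with (1/5)
reached (1/5) = 1, so the symbol is +1

1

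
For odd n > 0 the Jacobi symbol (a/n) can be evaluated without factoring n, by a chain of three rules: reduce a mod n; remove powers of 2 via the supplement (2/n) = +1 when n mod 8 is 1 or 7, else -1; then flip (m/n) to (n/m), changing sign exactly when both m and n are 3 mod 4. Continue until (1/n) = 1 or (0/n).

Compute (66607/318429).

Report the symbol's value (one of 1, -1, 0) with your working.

-1

flip (66607/318429) -> (318429/66607): both odd, 66607 mod 4 = 3, 318429 mod 4 = 1, so the flip contributes +1; sign now +1
(318429/66607): 318429 mod 66607 = 52001, so (318429/66607) = (52001/66607)
flip (52001/66607) -> (66607/52001): both odd, 52001 mod 4 = 1, 66607 mod 4 = 3, so the flip contributes +1; sign now +1
(66607/52001): 66607 mod 52001 = 14606, so (66607/52001) = (14606/52001)
factor out 2^1: 14606 = 2^1·7303; with 52001 mod 8 = 1, (2/52001) = +1; sign now +1; continue with (7303/52001)
flip (7303/52001) -> (52001/7303): both odd, 7303 mod 4 = 3, 52001 mod 4 = 1, so the flip contributes +1; sign now +1
(52001/7303): 52001 mod 7303 = 880, so (52001/7303) = (880/7303)
factor out 2^4: 880 = 2^4·55; with 7303 mod 8 = 7, (2/7303) = +1; sign now +1; continue with (55/7303)
flip (55/7303) -> (7303/55): both odd, 55 mod 4 = 3, 7303 mod 4 = 3, so the flip contributes -1; sign now -1
(7303/55): 7303 mod 55 = 43, so (7303/55) = (43/55)
flip (43/55) -> (55/43): both odd, 43 mod 4 = 3, 55 mod 4 = 3, so the flip contributes -1; sign now +1
(55/43): 55 mod 43 = 12, so (55/43) = (12/43)
factor out 2^2: 12 = 2^2·3; with 43 mod 8 = 3, (2/43) = -1; sign now +1; continue with (3/43)
flip (3/43) -> (43/3): both odd, 3 mod 4 = 3, 43 mod 4 = 3, so the flip contributes -1; sign now -1
(43/3): 43 mod 3 = 1, so (43/3) = (1/3)
reached (1/3) = 1, so the symbol is -1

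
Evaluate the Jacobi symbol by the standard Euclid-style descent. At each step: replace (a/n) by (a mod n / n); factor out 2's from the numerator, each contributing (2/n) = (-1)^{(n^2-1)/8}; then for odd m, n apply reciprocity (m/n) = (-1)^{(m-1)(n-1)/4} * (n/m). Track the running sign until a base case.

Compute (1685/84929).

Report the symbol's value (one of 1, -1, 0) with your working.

-1

reciprocity: (1685/84929) = +1·(84929/1685) since 1685 mod 4 = 1, 84929 mod 4 = 1; sign now +1
(84929/1685) = (679/1685)   [reduce mod 1685]
reciprocity: (679/1685) = +1·(1685/679) since 679 mod 4 = 3, 1685 mod 4 = 1; sign now +1
(1685/679) = (327/679)   [reduce mod 679]
reciprocity: (327/679) = -1·(679/327) since 327 mod 4 = 3, 679 mod 4 = 3; sign now -1
(679/327) = (25/327)   [reduce mod 327]
reciprocity: (25/327) = +1·(327/25) since 25 mod 4 = 1, 327 mod 4 = 3; sign now -1
(327/25) = (2/25)   [reduce mod 25]
2 = 2^1·1; (2/25) = +1 since 25 mod 8 = 1, so (2/25) = (+1)^1·(1/25); sign now -1
(1/25) = 1; final value = sign = -1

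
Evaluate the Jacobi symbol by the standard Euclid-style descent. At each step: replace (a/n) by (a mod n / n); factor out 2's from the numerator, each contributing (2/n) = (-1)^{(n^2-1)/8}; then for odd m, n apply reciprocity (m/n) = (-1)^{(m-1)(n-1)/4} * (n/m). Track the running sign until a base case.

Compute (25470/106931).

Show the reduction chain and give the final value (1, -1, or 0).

1

25470 = 2^1·12735; (2/106931) = -1 since 106931 mod 8 = 3, so (25470/106931) = (-1)^1·(12735/106931); sign now -1
reciprocity: (12735/106931) = -1·(106931/12735) since 12735 mod 4 = 3, 106931 mod 4 = 3; sign now +1
(106931/12735) = (5051/12735)   [reduce mod 12735]
reciprocity: (5051/12735) = -1·(12735/5051) since 5051 mod 4 = 3, 12735 mod 4 = 3; sign now -1
(12735/5051) = (2633/5051)   [reduce mod 5051]
reciprocity: (2633/5051) = +1·(5051/2633) since 2633 mod 4 = 1, 5051 mod 4 = 3; sign now -1
(5051/2633) = (2418/2633)   [reduce mod 2633]
2418 = 2^1·1209; (2/2633) = +1 since 2633 mod 8 = 1, so (2418/2633) = (+1)^1·(1209/2633); sign now -1
reciprocity: (1209/2633) = +1·(2633/1209) since 1209 mod 4 = 1, 2633 mod 4 = 1; sign now -1
(2633/1209) = (215/1209)   [reduce mod 1209]
reciprocity: (215/1209) = +1·(1209/215) since 215 mod 4 = 3, 1209 mod 4 = 1; sign now -1
(1209/215) = (134/215)   [reduce mod 215]
134 = 2^1·67; (2/215) = +1 since 215 mod 8 = 7, so (134/215) = (+1)^1·(67/215); sign now -1
reciprocity: (67/215) = -1·(215/67) since 67 mod 4 = 3, 215 mod 4 = 3; sign now +1
(215/67) = (14/67)   [reduce mod 67]
14 = 2^1·7; (2/67) = -1 since 67 mod 8 = 3, so (14/67) = (-1)^1·(7/67); sign now -1
reciprocity: (7/67) = -1·(67/7) since 7 mod 4 = 3, 67 mod 4 = 3; sign now +1
(67/7) = (4/7)   [reduce mod 7]
4 = 2^2·1; (2/7) = +1 since 7 mod 8 = 7, so (4/7) = (+1)^2·(1/7); sign now +1
(1/7) = 1; final value = sign = +1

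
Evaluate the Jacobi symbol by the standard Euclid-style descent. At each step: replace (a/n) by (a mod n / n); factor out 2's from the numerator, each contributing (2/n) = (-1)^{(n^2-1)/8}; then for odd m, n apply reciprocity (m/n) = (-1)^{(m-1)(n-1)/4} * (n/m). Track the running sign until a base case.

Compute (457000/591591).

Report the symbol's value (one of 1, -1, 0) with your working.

1

factor out 2^3: 457000 = 2^3·57125; with 591591 mod 8 = 7, (2/591591) = +1; sign now +1; continue with (57125/591591)
flip (57125/591591) -> (591591/57125): both odd, 57125 mod 4 = 1, 591591 mod 4 = 3, so the flip contributes +1; sign now +1
(591591/57125): 591591 mod 57125 = 20341, so (591591/57125) = (20341/57125)
flip (20341/57125) -> (57125/20341): both odd, 20341 mod 4 = 1, 57125 mod 4 = 1, so the flip contributes +1; sign now +1
(57125/20341): 57125 mod 20341 = 16443, so (57125/20341) = (16443/20341)
flip (16443/20341) -> (20341/16443): both odd, 16443 mod 4 = 3, 20341 mod 4 = 1, so the flip contributes +1; sign now +1
(20341/16443): 20341 mod 16443 = 3898, so (20341/16443) = (3898/16443)
factor out 2^1: 3898 = 2^1·1949; with 16443 mod 8 = 3, (2/16443) = -1; sign now -1; continue with (1949/16443)
flip (1949/16443) -> (16443/1949): both odd, 1949 mod 4 = 1, 16443 mod 4 = 3, so the flip contributes +1; sign now -1
(16443/1949): 16443 mod 1949 = 851, so (16443/1949) = (851/1949)
flip (851/1949) -> (1949/851): both odd, 851 mod 4 = 3, 1949 mod 4 = 1, so the flip contributes +1; sign now -1
(1949/851): 1949 mod 851 = 247, so (1949/851) = (247/851)
flip (247/851) -> (851/247): both odd, 247 mod 4 = 3, 851 mod 4 = 3, so the flip contributes -1; sign now +1
(851/247): 851 mod 247 = 110, so (851/247) = (110/247)
factor out 2^1: 110 = 2^1·55; with 247 mod 8 = 7, (2/247) = +1; sign now +1; continue with (55/247)
flip (55/247) -> (247/55): both odd, 55 mod 4 = 3, 247 mod 4 = 3, so the flip contributes -1; sign now -1
(247/55): 247 mod 55 = 27, so (247/55) = (27/55)
flip (27/55) -> (55/27): both odd, 27 mod 4 = 3, 55 mod 4 = 3, so the flip contributes -1; sign now +1
(55/27): 55 mod 27 = 1, so (55/27) = (1/27)
reached (1/27) = 1, so the symbol is +1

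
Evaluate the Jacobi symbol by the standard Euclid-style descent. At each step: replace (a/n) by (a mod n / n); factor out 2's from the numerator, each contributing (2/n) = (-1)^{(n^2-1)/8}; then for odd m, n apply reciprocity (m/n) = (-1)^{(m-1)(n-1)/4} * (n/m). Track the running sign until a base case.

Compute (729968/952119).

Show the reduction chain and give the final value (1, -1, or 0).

factor out 2^4: 729968 = 2^4·45623; with 952119 mod 8 = 7, (2/952119) = +1; sign now +1; continue with (45623/952119)
flip (45623/952119) -> (952119/45623): both odd, 45623 mod 4 = 3, 952119 mod 4 = 3, so the flip contributes -1; sign now -1
(952119/45623): 952119 mod 45623 = 39659, so (952119/45623) = (39659/45623)
flip (39659/45623) -> (45623/39659): both odd, 39659 mod 4 = 3, 45623 mod 4 = 3, so the flip contributes -1; sign now +1
(45623/39659): 45623 mod 39659 = 5964, so (45623/39659) = (5964/39659)
factor out 2^2: 5964 = 2^2·1491; with 39659 mod 8 = 3, (2/39659) = -1; sign now +1; continue with (1491/39659)
flip (1491/39659) -> (39659/1491): both odd, 1491 mod 4 = 3, 39659 mod 4 = 3, so the flip contributes -1; sign now -1
(39659/1491): 39659 mod 1491 = 893, so (39659/1491) = (893/1491)
flip (893/1491) -> (1491/893): both odd, 893 mod 4 = 1, 1491 mod 4 = 3, so the flip contributes +1; sign now -1
(1491/893): 1491 mod 893 = 598, so (1491/893) = (598/893)
factor out 2^1: 598 = 2^1·299; with 893 mod 8 = 5, (2/893) = -1; sign now +1; continue with (299/893)
flip (299/893) -> (893/299): both odd, 299 mod 4 = 3, 893 mod 4 = 1, so the flip contributes +1; sign now +1
(893/299): 893 mod 299 = 295, so (893/299) = (295/299)
flip (295/299) -> (299/295): both odd, 295 mod 4 = 3, 299 mod 4 = 3, so the flip contributes -1; sign now -1
(299/295): 299 mod 295 = 4, so (299/295) = (4/295)
factor out 2^2: 4 = 2^2·1; with 295 mod 8 = 7, (2/295) = +1; sign now -1; continue with (1/295)
reached (1/295) = 1, so the symbol is -1

-1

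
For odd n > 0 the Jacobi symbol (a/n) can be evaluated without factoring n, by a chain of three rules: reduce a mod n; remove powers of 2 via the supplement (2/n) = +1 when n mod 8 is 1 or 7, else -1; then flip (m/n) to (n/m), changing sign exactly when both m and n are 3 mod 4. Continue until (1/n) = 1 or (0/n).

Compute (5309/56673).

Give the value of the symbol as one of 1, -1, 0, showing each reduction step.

1

reciprocity: (5309/56673) = +1·(56673/5309) since 5309 mod 4 = 1, 56673 mod 4 = 1; sign now +1
(56673/5309) = (3583/5309)   [reduce mod 5309]
reciprocity: (3583/5309) = +1·(5309/3583) since 3583 mod 4 = 3, 5309 mod 4 = 1; sign now +1
(5309/3583) = (1726/3583)   [reduce mod 3583]
1726 = 2^1·863; (2/3583) = +1 since 3583 mod 8 = 7, so (1726/3583) = (+1)^1·(863/3583); sign now +1
reciprocity: (863/3583) = -1·(3583/863) since 863 mod 4 = 3, 3583 mod 4 = 3; sign now -1
(3583/863) = (131/863)   [reduce mod 863]
reciprocity: (131/863) = -1·(863/131) since 131 mod 4 = 3, 863 mod 4 = 3; sign now +1
(863/131) = (77/131)   [reduce mod 131]
reciprocity: (77/131) = +1·(131/77) since 77 mod 4 = 1, 131 mod 4 = 3; sign now +1
(131/77) = (54/77)   [reduce mod 77]
54 = 2^1·27; (2/77) = -1 since 77 mod 8 = 5, so (54/77) = (-1)^1·(27/77); sign now -1
reciprocity: (27/77) = +1·(77/27) since 27 mod 4 = 3, 77 mod 4 = 1; sign now -1
(77/27) = (23/27)   [reduce mod 27]
reciprocity: (23/27) = -1·(27/23) since 23 mod 4 = 3, 27 mod 4 = 3; sign now +1
(27/23) = (4/23)   [reduce mod 23]
4 = 2^2·1; (2/23) = +1 since 23 mod 8 = 7, so (4/23) = (+1)^2·(1/23); sign now +1
(1/23) = 1; final value = sign = +1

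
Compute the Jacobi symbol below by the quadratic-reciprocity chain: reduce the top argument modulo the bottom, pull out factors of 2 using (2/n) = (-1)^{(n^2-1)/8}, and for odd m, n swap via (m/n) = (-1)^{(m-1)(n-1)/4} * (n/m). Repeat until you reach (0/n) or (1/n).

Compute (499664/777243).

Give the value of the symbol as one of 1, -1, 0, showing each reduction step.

-1

499664 = 2^4·31229; (2/777243) = -1 since 777243 mod 8 = 3, so (499664/777243) = (-1)^4·(31229/777243); sign now +1
reciprocity: (31229/777243) = +1·(777243/31229) since 31229 mod 4 = 1, 777243 mod 4 = 3; sign now +1
(777243/31229) = (27747/31229)   [reduce mod 31229]
reciprocity: (27747/31229) = +1·(31229/27747) since 27747 mod 4 = 3, 31229 mod 4 = 1; sign now +1
(31229/27747) = (3482/27747)   [reduce mod 27747]
3482 = 2^1·1741; (2/27747) = -1 since 27747 mod 8 = 3, so (3482/27747) = (-1)^1·(1741/27747); sign now -1
reciprocity: (1741/27747) = +1·(27747/1741) since 1741 mod 4 = 1, 27747 mod 4 = 3; sign now -1
(27747/1741) = (1632/1741)   [reduce mod 1741]
1632 = 2^5·51; (2/1741) = -1 since 1741 mod 8 = 5, so (1632/1741) = (-1)^5·(51/1741); sign now +1
reciprocity: (51/1741) = +1·(1741/51) since 51 mod 4 = 3, 1741 mod 4 = 1; sign now +1
(1741/51) = (7/51)   [reduce mod 51]
reciprocity: (7/51) = -1·(51/7) since 7 mod 4 = 3, 51 mod 4 = 3; sign now -1
(51/7) = (2/7)   [reduce mod 7]
2 = 2^1·1; (2/7) = +1 since 7 mod 8 = 7, so (2/7) = (+1)^1·(1/7); sign now -1
(1/7) = 1; final value = sign = -1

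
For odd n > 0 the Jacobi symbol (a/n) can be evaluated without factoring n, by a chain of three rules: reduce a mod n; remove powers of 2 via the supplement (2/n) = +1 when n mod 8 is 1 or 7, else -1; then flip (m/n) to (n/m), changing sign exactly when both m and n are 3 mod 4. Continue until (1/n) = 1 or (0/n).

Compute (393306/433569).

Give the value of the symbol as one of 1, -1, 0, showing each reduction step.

393306 = 2^1·196653; (2/433569) = +1 since 433569 mod 8 = 1, so (393306/433569) = (+1)^1·(196653/433569); sign now +1
reciprocity: (196653/433569) = +1·(433569/196653) since 196653 mod 4 = 1, 433569 mod 4 = 1; sign now +1
(433569/196653) = (40263/196653)   [reduce mod 196653]
reciprocity: (40263/196653) = +1·(196653/40263) since 40263 mod 4 = 3, 196653 mod 4 = 1; sign now +1
(196653/40263) = (35601/40263)   [reduce mod 40263]
reciprocity: (35601/40263) = +1·(40263/35601) since 35601 mod 4 = 1, 40263 mod 4 = 3; sign now +1
(40263/35601) = (4662/35601)   [reduce mod 35601]
4662 = 2^1·2331; (2/35601) = +1 since 35601 mod 8 = 1, so (4662/35601) = (+1)^1·(2331/35601); sign now +1
reciprocity: (2331/35601) = +1·(35601/2331) since 2331 mod 4 = 3, 35601 mod 4 = 1; sign now +1
(35601/2331) = (636/2331)   [reduce mod 2331]
636 = 2^2·159; (2/2331) = -1 since 2331 mod 8 = 3, so (636/2331) = (-1)^2·(159/2331); sign now +1
reciprocity: (159/2331) = -1·(2331/159) since 159 mod 4 = 3, 2331 mod 4 = 3; sign now -1
(2331/159) = (105/159)   [reduce mod 159]
reciprocity: (105/159) = +1·(159/105) since 105 mod 4 = 1, 159 mod 4 = 3; sign now -1
(159/105) = (54/105)   [reduce mod 105]
54 = 2^1·27; (2/105) = +1 since 105 mod 8 = 1, so (54/105) = (+1)^1·(27/105); sign now -1
reciprocity: (27/105) = +1·(105/27) since 27 mod 4 = 3, 105 mod 4 = 1; sign now -1
(105/27) = (24/27)   [reduce mod 27]
24 = 2^3·3; (2/27) = -1 since 27 mod 8 = 3, so (24/27) = (-1)^3·(3/27); sign now +1
reciprocity: (3/27) = -1·(27/3) since 3 mod 4 = 3, 27 mod 4 = 3; sign now -1
(27/3) = (0/3)   [reduce mod 3]
(0/3) = 0   [gcd(a, n) > 1]; final value = 0

0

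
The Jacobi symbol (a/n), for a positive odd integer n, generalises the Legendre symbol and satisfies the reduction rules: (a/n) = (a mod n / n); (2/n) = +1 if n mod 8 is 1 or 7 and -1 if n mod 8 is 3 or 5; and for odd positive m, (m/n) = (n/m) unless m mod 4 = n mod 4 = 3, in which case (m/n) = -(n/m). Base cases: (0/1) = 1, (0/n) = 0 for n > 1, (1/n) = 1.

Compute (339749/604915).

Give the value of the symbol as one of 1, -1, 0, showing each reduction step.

reciprocity: (339749/604915) = +1·(604915/339749) since 339749 mod 4 = 1, 604915 mod 4 = 3; sign now +1
(604915/339749) = (265166/339749)   [reduce mod 339749]
265166 = 2^1·132583; (2/339749) = -1 since 339749 mod 8 = 5, so (265166/339749) = (-1)^1·(132583/339749); sign now -1
reciprocity: (132583/339749) = +1·(339749/132583) since 132583 mod 4 = 3, 339749 mod 4 = 1; sign now -1
(339749/132583) = (74583/132583)   [reduce mod 132583]
reciprocity: (74583/132583) = -1·(132583/74583) since 74583 mod 4 = 3, 132583 mod 4 = 3; sign now +1
(132583/74583) = (58000/74583)   [reduce mod 74583]
58000 = 2^4·3625; (2/74583) = +1 since 74583 mod 8 = 7, so (58000/74583) = (+1)^4·(3625/74583); sign now +1
reciprocity: (3625/74583) = +1·(74583/3625) since 3625 mod 4 = 1, 74583 mod 4 = 3; sign now +1
(74583/3625) = (2083/3625)   [reduce mod 3625]
reciprocity: (2083/3625) = +1·(3625/2083) since 2083 mod 4 = 3, 3625 mod 4 = 1; sign now +1
(3625/2083) = (1542/2083)   [reduce mod 2083]
1542 = 2^1·771; (2/2083) = -1 since 2083 mod 8 = 3, so (1542/2083) = (-1)^1·(771/2083); sign now -1
reciprocity: (771/2083) = -1·(2083/771) since 771 mod 4 = 3, 2083 mod 4 = 3; sign now +1
(2083/771) = (541/771)   [reduce mod 771]
reciprocity: (541/771) = +1·(771/541) since 541 mod 4 = 1, 771 mod 4 = 3; sign now +1
(771/541) = (230/541)   [reduce mod 541]
230 = 2^1·115; (2/541) = -1 since 541 mod 8 = 5, so (230/541) = (-1)^1·(115/541); sign now -1
reciprocity: (115/541) = +1·(541/115) since 115 mod 4 = 3, 541 mod 4 = 1; sign now -1
(541/115) = (81/115)   [reduce mod 115]
reciprocity: (81/115) = +1·(115/81) since 81 mod 4 = 1, 115 mod 4 = 3; sign now -1
(115/81) = (34/81)   [reduce mod 81]
34 = 2^1·17; (2/81) = +1 since 81 mod 8 = 1, so (34/81) = (+1)^1·(17/81); sign now -1
reciprocity: (17/81) = +1·(81/17) since 17 mod 4 = 1, 81 mod 4 = 1; sign now -1
(81/17) = (13/17)   [reduce mod 17]
reciprocity: (13/17) = +1·(17/13) since 13 mod 4 = 1, 17 mod 4 = 1; sign now -1
(17/13) = (4/13)   [reduce mod 13]
4 = 2^2·1; (2/13) = -1 since 13 mod 8 = 5, so (4/13) = (-1)^2·(1/13); sign now -1
(1/13) = 1; final value = sign = -1

-1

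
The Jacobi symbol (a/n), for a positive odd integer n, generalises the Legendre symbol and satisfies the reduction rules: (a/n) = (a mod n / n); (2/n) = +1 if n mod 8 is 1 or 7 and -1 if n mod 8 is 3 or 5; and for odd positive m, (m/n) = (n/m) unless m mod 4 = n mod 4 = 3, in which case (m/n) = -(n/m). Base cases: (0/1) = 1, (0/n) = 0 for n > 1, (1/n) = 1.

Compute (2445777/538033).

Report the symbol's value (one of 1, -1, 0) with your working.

(2445777/538033) = (293645/538033)   [reduce mod 538033]
reciprocity: (293645/538033) = +1·(538033/293645) since 293645 mod 4 = 1, 538033 mod 4 = 1; sign now +1
(538033/293645) = (244388/293645)   [reduce mod 293645]
244388 = 2^2·61097; (2/293645) = -1 since 293645 mod 8 = 5, so (244388/293645) = (-1)^2·(61097/293645); sign now +1
reciprocity: (61097/293645) = +1·(293645/61097) since 61097 mod 4 = 1, 293645 mod 4 = 1; sign now +1
(293645/61097) = (49257/61097)   [reduce mod 61097]
reciprocity: (49257/61097) = +1·(61097/49257) since 49257 mod 4 = 1, 61097 mod 4 = 1; sign now +1
(61097/49257) = (11840/49257)   [reduce mod 49257]
11840 = 2^6·185; (2/49257) = +1 since 49257 mod 8 = 1, so (11840/49257) = (+1)^6·(185/49257); sign now +1
reciprocity: (185/49257) = +1·(49257/185) since 185 mod 4 = 1, 49257 mod 4 = 1; sign now +1
(49257/185) = (47/185)   [reduce mod 185]
reciprocity: (47/185) = +1·(185/47) since 47 mod 4 = 3, 185 mod 4 = 1; sign now +1
(185/47) = (44/47)   [reduce mod 47]
44 = 2^2·11; (2/47) = +1 since 47 mod 8 = 7, so (44/47) = (+1)^2·(11/47); sign now +1
reciprocity: (11/47) = -1·(47/11) since 11 mod 4 = 3, 47 mod 4 = 3; sign now -1
(47/11) = (3/11)   [reduce mod 11]
reciprocity: (3/11) = -1·(11/3) since 3 mod 4 = 3, 11 mod 4 = 3; sign now +1
(11/3) = (2/3)   [reduce mod 3]
2 = 2^1·1; (2/3) = -1 since 3 mod 8 = 3, so (2/3) = (-1)^1·(1/3); sign now -1
(1/3) = 1; final value = sign = -1

-1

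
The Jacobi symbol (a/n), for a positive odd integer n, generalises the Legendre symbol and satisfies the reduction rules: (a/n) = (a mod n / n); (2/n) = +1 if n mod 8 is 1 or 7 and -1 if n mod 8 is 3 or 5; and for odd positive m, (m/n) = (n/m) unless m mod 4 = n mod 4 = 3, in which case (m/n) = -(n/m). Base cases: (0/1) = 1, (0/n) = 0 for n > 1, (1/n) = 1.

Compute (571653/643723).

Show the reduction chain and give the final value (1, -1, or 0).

-1

flip (571653/643723) -> (643723/571653): both odd, 571653 mod 4 = 1, 643723 mod 4 = 3, so the flip contributes +1; sign now +1
(643723/571653): 643723 mod 571653 = 72070, so (643723/571653) = (72070/571653)
factor out 2^1: 72070 = 2^1·36035; with 571653 mod 8 = 5, (2/571653) = -1; sign now -1; continue with (36035/571653)
flip (36035/571653) -> (571653/36035): both odd, 36035 mod 4 = 3, 571653 mod 4 = 1, so the flip contributes +1; sign now -1
(571653/36035): 571653 mod 36035 = 31128, so (571653/36035) = (31128/36035)
factor out 2^3: 31128 = 2^3·3891; with 36035 mod 8 = 3, (2/36035) = -1; sign now +1; continue with (3891/36035)
flip (3891/36035) -> (36035/3891): both odd, 3891 mod 4 = 3, 36035 mod 4 = 3, so the flip contributes -1; sign now -1
(36035/3891): 36035 mod 3891 = 1016, so (36035/3891) = (1016/3891)
factor out 2^3: 1016 = 2^3·127; with 3891 mod 8 = 3, (2/3891) = -1; sign now +1; continue with (127/3891)
flip (127/3891) -> (3891/127): both odd, 127 mod 4 = 3, 3891 mod 4 = 3, so the flip contributes -1; sign now -1
(3891/127): 3891 mod 127 = 81, so (3891/127) = (81/127)
flip (81/127) -> (127/81): both odd, 81 mod 4 = 1, 127 mod 4 = 3, so the flip contributes +1; sign now -1
(127/81): 127 mod 81 = 46, so (127/81) = (46/81)
factor out 2^1: 46 = 2^1·23; with 81 mod 8 = 1, (2/81) = +1; sign now -1; continue with (23/81)
flip (23/81) -> (81/23): both odd, 23 mod 4 = 3, 81 mod 4 = 1, so the flip contributes +1; sign now -1
(81/23): 81 mod 23 = 12, so (81/23) = (12/23)
factor out 2^2: 12 = 2^2·3; with 23 mod 8 = 7, (2/23) = +1; sign now -1; continue with (3/23)
flip (3/23) -> (23/3): both odd, 3 mod 4 = 3, 23 mod 4 = 3, so the flip contributes -1; sign now +1
(23/3): 23 mod 3 = 2, so (23/3) = (2/3)
factor out 2^1: 2 = 2^1·1; with 3 mod 8 = 3, (2/3) = -1; sign now -1; continue with (1/3)
reached (1/3) = 1, so the symbol is -1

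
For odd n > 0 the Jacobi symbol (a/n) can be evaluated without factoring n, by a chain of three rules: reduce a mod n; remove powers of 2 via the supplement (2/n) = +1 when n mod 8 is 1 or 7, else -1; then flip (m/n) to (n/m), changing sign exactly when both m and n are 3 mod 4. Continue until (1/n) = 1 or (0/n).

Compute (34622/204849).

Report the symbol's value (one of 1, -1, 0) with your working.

34622 = 2^1·17311; (2/204849) = +1 since 204849 mod 8 = 1, so (34622/204849) = (+1)^1·(17311/204849); sign now +1
reciprocity: (17311/204849) = +1·(204849/17311) since 17311 mod 4 = 3, 204849 mod 4 = 1; sign now +1
(204849/17311) = (14428/17311)   [reduce mod 17311]
14428 = 2^2·3607; (2/17311) = +1 since 17311 mod 8 = 7, so (14428/17311) = (+1)^2·(3607/17311); sign now +1
reciprocity: (3607/17311) = -1·(17311/3607) since 3607 mod 4 = 3, 17311 mod 4 = 3; sign now -1
(17311/3607) = (2883/3607)   [reduce mod 3607]
reciprocity: (2883/3607) = -1·(3607/2883) since 2883 mod 4 = 3, 3607 mod 4 = 3; sign now +1
(3607/2883) = (724/2883)   [reduce mod 2883]
724 = 2^2·181; (2/2883) = -1 since 2883 mod 8 = 3, so (724/2883) = (-1)^2·(181/2883); sign now +1
reciprocity: (181/2883) = +1·(2883/181) since 181 mod 4 = 1, 2883 mod 4 = 3; sign now +1
(2883/181) = (168/181)   [reduce mod 181]
168 = 2^3·21; (2/181) = -1 since 181 mod 8 = 5, so (168/181) = (-1)^3·(21/181); sign now -1
reciprocity: (21/181) = +1·(181/21) since 21 mod 4 = 1, 181 mod 4 = 1; sign now -1
(181/21) = (13/21)   [reduce mod 21]
reciprocity: (13/21) = +1·(21/13) since 13 mod 4 = 1, 21 mod 4 = 1; sign now -1
(21/13) = (8/13)   [reduce mod 13]
8 = 2^3·1; (2/13) = -1 since 13 mod 8 = 5, so (8/13) = (-1)^3·(1/13); sign now +1
(1/13) = 1; final value = sign = +1

1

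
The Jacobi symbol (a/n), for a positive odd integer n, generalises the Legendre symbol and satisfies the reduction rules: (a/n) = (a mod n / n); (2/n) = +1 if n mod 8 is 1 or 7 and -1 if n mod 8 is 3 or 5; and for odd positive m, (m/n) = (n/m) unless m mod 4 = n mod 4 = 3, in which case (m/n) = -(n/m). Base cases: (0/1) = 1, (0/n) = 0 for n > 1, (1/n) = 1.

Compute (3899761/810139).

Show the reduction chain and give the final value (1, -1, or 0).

-1

(3899761/810139): 3899761 mod 810139 = 659205, so (3899761/810139) = (659205/810139)
flip (659205/810139) -> (810139/659205): both odd, 659205 mod 4 = 1, 810139 mod 4 = 3, so the flip contributes +1; sign now +1
(810139/659205): 810139 mod 659205 = 150934, so (810139/659205) = (150934/659205)
factor out 2^1: 150934 = 2^1·75467; with 659205 mod 8 = 5, (2/659205) = -1; sign now -1; continue with (75467/659205)
flip (75467/659205) -> (659205/75467): both odd, 75467 mod 4 = 3, 659205 mod 4 = 1, so the flip contributes +1; sign now -1
(659205/75467): 659205 mod 75467 = 55469, so (659205/75467) = (55469/75467)
flip (55469/75467) -> (75467/55469): both odd, 55469 mod 4 = 1, 75467 mod 4 = 3, so the flip contributes +1; sign now -1
(75467/55469): 75467 mod 55469 = 19998, so (75467/55469) = (19998/55469)
factor out 2^1: 19998 = 2^1·9999; with 55469 mod 8 = 5, (2/55469) = -1; sign now +1; continue with (9999/55469)
flip (9999/55469) -> (55469/9999): both odd, 9999 mod 4 = 3, 55469 mod 4 = 1, so the flip contributes +1; sign now +1
(55469/9999): 55469 mod 9999 = 5474, so (55469/9999) = (5474/9999)
factor out 2^1: 5474 = 2^1·2737; with 9999 mod 8 = 7, (2/9999) = +1; sign now +1; continue with (2737/9999)
flip (2737/9999) -> (9999/2737): both odd, 2737 mod 4 = 1, 9999 mod 4 = 3, so the flip contributes +1; sign now +1
(9999/2737): 9999 mod 2737 = 1788, so (9999/2737) = (1788/2737)
factor out 2^2: 1788 = 2^2·447; with 2737 mod 8 = 1, (2/2737) = +1; sign now +1; continue with (447/2737)
flip (447/2737) -> (2737/447): both odd, 447 mod 4 = 3, 2737 mod 4 = 1, so the flip contributes +1; sign now +1
(2737/447): 2737 mod 447 = 55, so (2737/447) = (55/447)
flip (55/447) -> (447/55): both odd, 55 mod 4 = 3, 447 mod 4 = 3, so the flip contributes -1; sign now -1
(447/55): 447 mod 55 = 7, so (447/55) = (7/55)
flip (7/55) -> (55/7): both odd, 7 mod 4 = 3, 55 mod 4 = 3, so the flip contributes -1; sign now +1
(55/7): 55 mod 7 = 6, so (55/7) = (6/7)
factor out 2^1: 6 = 2^1·3; with 7 mod 8 = 7, (2/7) = +1; sign now +1; continue with (3/7)
flip (3/7) -> (7/3): both odd, 3 mod 4 = 3, 7 mod 4 = 3, so the flip contributes -1; sign now -1
(7/3): 7 mod 3 = 1, so (7/3) = (1/3)
reached (1/3) = 1, so the symbol is -1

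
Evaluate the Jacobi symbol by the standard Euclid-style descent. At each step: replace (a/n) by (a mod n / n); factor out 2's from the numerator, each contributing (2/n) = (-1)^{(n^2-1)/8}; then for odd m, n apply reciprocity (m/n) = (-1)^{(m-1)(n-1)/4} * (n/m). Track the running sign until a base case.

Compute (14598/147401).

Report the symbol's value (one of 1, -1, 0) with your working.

factor out 2^1: 14598 = 2^1·7299; with 147401 mod 8 = 1, (2/147401) = +1; sign now +1; continue with (7299/147401)
flip (7299/147401) -> (147401/7299): both odd, 7299 mod 4 = 3, 147401 mod 4 = 1, so the flip contributes +1; sign now +1
(147401/7299): 147401 mod 7299 = 1421, so (147401/7299) = (1421/7299)
flip (1421/7299) -> (7299/1421): both odd, 1421 mod 4 = 1, 7299 mod 4 = 3, so the flip contributes +1; sign now +1
(7299/1421): 7299 mod 1421 = 194, so (7299/1421) = (194/1421)
factor out 2^1: 194 = 2^1·97; with 1421 mod 8 = 5, (2/1421) = -1; sign now -1; continue with (97/1421)
flip (97/1421) -> (1421/97): both odd, 97 mod 4 = 1, 1421 mod 4 = 1, so the flip contributes +1; sign now -1
(1421/97): 1421 mod 97 = 63, so (1421/97) = (63/97)
flip (63/97) -> (97/63): both odd, 63 mod 4 = 3, 97 mod 4 = 1, so the flip contributes +1; sign now -1
(97/63): 97 mod 63 = 34, so (97/63) = (34/63)
factor out 2^1: 34 = 2^1·17; with 63 mod 8 = 7, (2/63) = +1; sign now -1; continue with (17/63)
flip (17/63) -> (63/17): both odd, 17 mod 4 = 1, 63 mod 4 = 3, so the flip contributes +1; sign now -1
(63/17): 63 mod 17 = 12, so (63/17) = (12/17)
factor out 2^2: 12 = 2^2·3; with 17 mod 8 = 1, (2/17) = +1; sign now -1; continue with (3/17)
flip (3/17) -> (17/3): both odd, 3 mod 4 = 3, 17 mod 4 = 1, so the flip contributes +1; sign now -1
(17/3): 17 mod 3 = 2, so (17/3) = (2/3)
factor out 2^1: 2 = 2^1·1; with 3 mod 8 = 3, (2/3) = -1; sign now +1; continue with (1/3)
reached (1/3) = 1, so the symbol is +1

1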